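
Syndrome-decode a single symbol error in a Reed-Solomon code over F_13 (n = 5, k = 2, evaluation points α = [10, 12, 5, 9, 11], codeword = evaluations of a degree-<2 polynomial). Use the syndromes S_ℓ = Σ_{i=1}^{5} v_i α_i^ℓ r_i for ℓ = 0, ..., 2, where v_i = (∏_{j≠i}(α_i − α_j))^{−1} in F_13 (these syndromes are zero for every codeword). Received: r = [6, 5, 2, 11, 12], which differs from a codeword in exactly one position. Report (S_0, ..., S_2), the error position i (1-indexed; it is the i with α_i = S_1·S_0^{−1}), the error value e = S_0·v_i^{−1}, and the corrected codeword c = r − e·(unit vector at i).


S = (12, 4, 10), error at position 4, error magnitude e = 11, c = [6, 5, 2, 0, 12].

Step 1: column multipliers v_i = (∏_{j≠i}(α_i − α_j))^{−1} mod 13.
  i = 1 (α = 10): (10−12)(10−5)(10−9)(10−11) = (−2)·5·1·(−1) = 10 ≡ 10, so v_1 = 10^{−1} = 4 (mod 13).
  i = 2 (α = 12): (12−10)(12−5)(12−9)(12−11) = 2·7·3·1 = 42 ≡ 3, so v_2 = 3^{−1} = 9 (mod 13).
  i = 3 (α = 5): (5−10)(5−12)(5−9)(5−11) = (−5)·(−7)·(−4)·(−6) = 840 ≡ 8, so v_3 = 8^{−1} = 5 (mod 13).
  i = 4 (α = 9): (9−10)(9−12)(9−5)(9−11) = (−1)·(−3)·4·(−2) = −24 ≡ 2, so v_4 = 2^{−1} = 7 (mod 13).
  i = 5 (α = 11): (11−10)(11−12)(11−5)(11−9) = 1·(−1)·6·2 = −12 ≡ 1, so v_5 = 1^{−1} = 1 (mod 13).
  v = [4, 9, 5, 7, 1].
Step 2: syndromes of r = [6, 5, 2, 11, 12] (all sums mod 13).
  S_0 = Σ v_i r_i = 4·6 + 9·5 + 5·2 + 7·11 + 1·12 = 168 ≡ 12.
  S_1 = Σ v_i α_i r_i = 4·10·6 + 9·12·5 + 5·5·2 + 7·9·11 + 1·11·12 = 1655 ≡ 4.
  α_i^2 mod 13 = [9, 1, 12, 3, 4].
  S_2 = Σ v_i α_i^2 r_i = 4·9·6 + 9·1·5 + 5·12·2 + 7·3·11 + 1·4·12 = 660 ≡ 10.
  S = (12, 4, 10) ≠ 0, so r is not a codeword (an error is present).
Step 3: locate the error. For a single error e at position i, S_ℓ = v_i·e·α_i^ℓ, so α_err = S_1/S_0.
  S_0^{−1} = 12^{−1} = 12 (mod 13), so α_err = 4·12 = 48 ≡ 9 = α_4. Error position i = 4.
  Consistency check: S_2/S_1 = 10·10 = 100 ≡ 9 = α_err ✓ (single-error assumption holds).
Step 4: error magnitude e = S_0/v_4 = S_0·∏_{j≠4}(α_4 − α_j) = 12·2 = 24 ≡ 11 (mod 13).
Step 5: correct position 4: c_4 = r_4 − e = 11 − 11 ≡ 0 (mod 13). Hence c = [6, 5, 2, 0, 12].
  Check: interpolating c through the α_i gives m(x) = 11 + 6·x (degree < 2) with m(α_i) = c_i for every i, so c is indeed a codeword.


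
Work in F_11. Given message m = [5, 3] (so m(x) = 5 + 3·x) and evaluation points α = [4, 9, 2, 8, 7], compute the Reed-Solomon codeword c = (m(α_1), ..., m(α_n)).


c = [6, 10, 0, 7, 4]

Message polynomial: m(x) = 5 + 3·x (mod 11).
For each evaluation point α_i, compute m(α_i) mod 11:
  α_1 = 4: Horner steps 3 → 6, so m(4) = 6.
  α_2 = 9: Horner steps 3 → 10, so m(9) = 10.
  α_3 = 2: Horner steps 3 → 0, so m(2) = 0.
  α_4 = 8: Horner steps 3 → 7, so m(8) = 7.
  α_5 = 7: Horner steps 3 → 4, so m(7) = 4.
Codeword c = [6, 10, 0, 7, 4] ∈ F_11^5.


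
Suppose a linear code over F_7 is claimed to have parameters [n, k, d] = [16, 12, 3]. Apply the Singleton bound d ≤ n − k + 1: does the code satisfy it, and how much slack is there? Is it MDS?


Singleton RHS = n − k + 1 = 5, slack = 2, bound satisfied, not MDS.

Singleton bound: d ≤ n − k + 1.
Here n = 16, k = 12, so n − k + 1 = 5.
Given d = 3, check d ≤ 5: YES.
Slack = (n − k + 1) − d = 2.
The code is NOT MDS (slack = 2 > 0).
Description: the claimed parameters are [16, 12, 3]_7; such a code would be non-MDS.


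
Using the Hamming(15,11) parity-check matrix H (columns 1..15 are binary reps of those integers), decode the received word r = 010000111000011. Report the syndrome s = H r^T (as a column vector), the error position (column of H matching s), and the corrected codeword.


s = (0, 1, 0, 1)^T, error position = 5, corrected codeword c = 010010111000011

Compute s = H r^T mod 2 one row at a time:
  s_1 = 1 + 1 + 0 + 0 + 0 + 0 + 1 + 1 = 4 ≡ 0 (mod 2).
  s_2 = 0 + 0 + 0 + 1 + 0 + 0 + 1 + 1 = 3 ≡ 1 (mod 2).
  s_3 = 1 + 0 + 0 + 1 + 0 + 0 + 1 + 1 = 4 ≡ 0 (mod 2).
  s_4 = 0 + 0 + 0 + 1 + 1 + 0 + 0 + 1 = 3 ≡ 1 (mod 2).
s = (0, 1, 0, 1)^T — this equals column 5 of H (binary 0101), so error is at position 5.
Correct: flip bit 5 of r = 010000111000011 to get c = 010010111000011.


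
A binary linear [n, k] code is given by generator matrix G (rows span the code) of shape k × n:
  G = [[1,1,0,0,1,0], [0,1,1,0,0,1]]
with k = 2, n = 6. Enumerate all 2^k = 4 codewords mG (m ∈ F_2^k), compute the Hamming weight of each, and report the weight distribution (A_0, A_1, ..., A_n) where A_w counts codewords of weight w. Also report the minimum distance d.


Weight distribution: A_0 = 1, A_3 = 2, A_4 = 1. Minimum distance d = 3.

Enumerate all 2^2 = 4 messages m ∈ F_2^2.
For each, compute codeword c = mG in F_2^6, then tally its weight.
  m = 00 → c = 000000, weight = 0.
  m = 10 → c = 110010, weight = 3.
  m = 01 → c = 011001, weight = 3.
  m = 11 → c = 101011, weight = 4.
Tally weights:
  weight 0: 1 codewords.
  weight 3: 2 codewords.
  weight 4: 1 codewords.
Minimum distance d = smallest w > 0 with A_w > 0 = 3.
Sanity: Σ A_w = 4 = 2^2 = 4 ✓.


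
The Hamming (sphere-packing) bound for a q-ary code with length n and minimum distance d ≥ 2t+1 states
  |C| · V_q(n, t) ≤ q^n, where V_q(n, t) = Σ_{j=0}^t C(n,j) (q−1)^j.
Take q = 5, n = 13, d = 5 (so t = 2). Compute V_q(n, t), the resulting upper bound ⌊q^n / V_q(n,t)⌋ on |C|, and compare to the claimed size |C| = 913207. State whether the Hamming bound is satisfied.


V_q(n, t) = 1301, q^n = 1220703125, Hamming bound = 938280, |C| = 913207 ≤ bound (satisfied).

Step 1: Compute V_q(n, t) = Σ_{j=0}^2 C(n, j) (q−1)^j.
  j = 0: C(13,0)·(4)^0 = 1·1 = 1.
  j = 1: C(13,1)·(4)^1 = 13·4 = 52.
  j = 2: C(13,2)·(4)^2 = 78·16 = 1248.
  V_q(n, t) = 1 + 52 + 1248 = 1301.
Step 2: q^n = 5^13 = 1220703125.
Step 3: Hamming bound ⌊q^n / V_q(n,t)⌋ = ⌊1220703125/1301⌋ = 938280.
Step 4: Compare |C| = 913207 to 938280: satisfied.
The claimed |C| lies below the Hamming bound.


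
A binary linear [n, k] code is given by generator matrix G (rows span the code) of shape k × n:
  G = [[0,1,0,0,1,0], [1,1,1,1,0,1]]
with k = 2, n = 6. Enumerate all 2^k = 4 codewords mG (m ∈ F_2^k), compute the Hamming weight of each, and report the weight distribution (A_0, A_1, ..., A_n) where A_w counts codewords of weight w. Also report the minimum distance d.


Weight distribution: A_0 = 1, A_2 = 1, A_5 = 2. Minimum distance d = 2.

Enumerate all 2^2 = 4 messages m ∈ F_2^2.
For each, compute codeword c = mG in F_2^6, then tally its weight.
  m = 00 → c = 000000, weight = 0.
  m = 10 → c = 010010, weight = 2.
  m = 01 → c = 111101, weight = 5.
  m = 11 → c = 101111, weight = 5.
Tally weights:
  weight 0: 1 codewords.
  weight 2: 1 codewords.
  weight 5: 2 codewords.
Minimum distance d = smallest w > 0 with A_w > 0 = 2.
Sanity: Σ A_w = 4 = 2^2 = 4 ✓.


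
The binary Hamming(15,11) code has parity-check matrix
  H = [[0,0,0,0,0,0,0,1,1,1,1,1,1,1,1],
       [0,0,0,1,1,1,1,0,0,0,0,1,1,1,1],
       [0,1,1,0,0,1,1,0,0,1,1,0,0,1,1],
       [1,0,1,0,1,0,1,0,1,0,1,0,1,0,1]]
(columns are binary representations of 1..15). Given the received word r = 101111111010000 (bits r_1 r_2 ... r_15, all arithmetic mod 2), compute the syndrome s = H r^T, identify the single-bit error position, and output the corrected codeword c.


s = (1, 0, 0, 0)^T, error position = 8, corrected codeword c = 101111101010000

Compute s = H r^T mod 2 one row at a time:
  s_1 = 1 + 1 + 0 + 1 + 0 + 0 + 0 + 0 = 3 ≡ 1 (mod 2).
  s_2 = 1 + 1 + 1 + 1 + 0 + 0 + 0 + 0 = 4 ≡ 0 (mod 2).
  s_3 = 0 + 1 + 1 + 1 + 0 + 1 + 0 + 0 = 4 ≡ 0 (mod 2).
  s_4 = 1 + 1 + 1 + 1 + 1 + 1 + 0 + 0 = 6 ≡ 0 (mod 2).
s = (1, 0, 0, 0)^T — this equals column 8 of H (binary 1000), so error is at position 8.
Correct: flip bit 8 of r = 101111111010000 to get c = 101111101010000.


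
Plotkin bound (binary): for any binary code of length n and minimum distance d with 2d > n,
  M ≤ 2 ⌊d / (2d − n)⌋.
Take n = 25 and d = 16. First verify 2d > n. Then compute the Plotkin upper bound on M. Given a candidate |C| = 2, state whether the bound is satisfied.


Plotkin bound M ≤ 4; given |C| = 2 ≤ bound (satisfied).

Check applicability: 2d = 32, n = 25.
2d − n = 7 > 0, so Plotkin applies.
Compute d/(2d−n) = 16/7 ≈ 2.2857.
⌊d/(2d−n)⌋ = 2.
Plotkin bound: M ≤ 2·2 = 4.
Given |C| = 2, check: satisfied.
This |C| is below the Plotkin bound.


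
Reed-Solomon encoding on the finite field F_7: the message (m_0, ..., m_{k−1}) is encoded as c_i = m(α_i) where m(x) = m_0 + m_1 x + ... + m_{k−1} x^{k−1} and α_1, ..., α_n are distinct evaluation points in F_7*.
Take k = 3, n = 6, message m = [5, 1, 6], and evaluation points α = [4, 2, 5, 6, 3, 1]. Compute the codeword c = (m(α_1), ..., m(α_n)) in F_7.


c = [0, 3, 6, 3, 6, 5]

Message polynomial: m(x) = 5 + 1·x + 6·x^2 (mod 7).
For each evaluation point α_i, compute m(α_i) mod 7:
  α_1 = 4: Horner steps 6 → 4 → 0, so m(4) = 0.
  α_2 = 2: Horner steps 6 → 6 → 3, so m(2) = 3.
  α_3 = 5: Horner steps 6 → 3 → 6, so m(5) = 6.
  α_4 = 6: Horner steps 6 → 2 → 3, so m(6) = 3.
  α_5 = 3: Horner steps 6 → 5 → 6, so m(3) = 6.
  α_6 = 1: Horner steps 6 → 0 → 5, so m(1) = 5.
Codeword c = [0, 3, 6, 3, 6, 5] ∈ F_7^6.


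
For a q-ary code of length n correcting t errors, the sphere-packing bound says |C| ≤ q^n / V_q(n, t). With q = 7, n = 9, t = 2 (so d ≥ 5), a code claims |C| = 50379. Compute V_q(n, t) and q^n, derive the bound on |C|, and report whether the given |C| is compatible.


V_q(n, t) = 1351, q^n = 40353607, Hamming bound = 29869, |C| = 50379 > bound (violated).

Step 1: Compute V_q(n, t) = Σ_{j=0}^2 C(n, j) (q−1)^j.
  j = 0: C(9,0)·(6)^0 = 1·1 = 1.
  j = 1: C(9,1)·(6)^1 = 9·6 = 54.
  j = 2: C(9,2)·(6)^2 = 36·36 = 1296.
  V_q(n, t) = 1 + 54 + 1296 = 1351.
Step 2: q^n = 7^9 = 40353607.
Step 3: Hamming bound ⌊q^n / V_q(n,t)⌋ = ⌊40353607/1351⌋ = 29869.
Step 4: Compare |C| = 50379 to 29869: violated.
The claimed |C| lies above the Hamming bound, so no 7-ary code of length 9 with d ≥ 5 can have 50379 codewords.


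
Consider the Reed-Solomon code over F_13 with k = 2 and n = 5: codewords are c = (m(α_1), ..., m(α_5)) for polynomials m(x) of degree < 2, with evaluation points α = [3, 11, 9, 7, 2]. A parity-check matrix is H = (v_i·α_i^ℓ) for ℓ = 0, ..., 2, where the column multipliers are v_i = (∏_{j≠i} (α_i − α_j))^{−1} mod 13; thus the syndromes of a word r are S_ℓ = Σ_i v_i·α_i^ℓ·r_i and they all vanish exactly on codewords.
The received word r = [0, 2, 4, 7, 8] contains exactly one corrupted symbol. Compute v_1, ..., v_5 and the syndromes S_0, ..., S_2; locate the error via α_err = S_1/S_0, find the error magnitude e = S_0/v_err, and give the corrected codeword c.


S = (10, 6, 1), error at position 2, error magnitude e = 1, c = [0, 1, 4, 7, 8].

Step 1: column multipliers v_i = (∏_{j≠i}(α_i − α_j))^{−1} mod 13.
  i = 1 (α = 3): (3−11)(3−9)(3−7)(3−2) = (−8)·(−6)·(−4)·1 = −192 ≡ 3, so v_1 = 3^{−1} = 9 (mod 13).
  i = 2 (α = 11): (11−3)(11−9)(11−7)(11−2) = 8·2·4·9 = 576 ≡ 4, so v_2 = 4^{−1} = 10 (mod 13).
  i = 3 (α = 9): (9−3)(9−11)(9−7)(9−2) = 6·(−2)·2·7 = −168 ≡ 1, so v_3 = 1^{−1} = 1 (mod 13).
  i = 4 (α = 7): (7−3)(7−11)(7−9)(7−2) = 4·(−4)·(−2)·5 = 160 ≡ 4, so v_4 = 4^{−1} = 10 (mod 13).
  i = 5 (α = 2): (2−3)(2−11)(2−9)(2−7) = (−1)·(−9)·(−7)·(−5) = 315 ≡ 3, so v_5 = 3^{−1} = 9 (mod 13).
  v = [9, 10, 1, 10, 9].
Step 2: syndromes of r = [0, 2, 4, 7, 8] (all sums mod 13).
  S_0 = Σ v_i r_i = 9·0 + 10·2 + 1·4 + 10·7 + 9·8 = 166 ≡ 10.
  S_1 = Σ v_i α_i r_i = 9·3·0 + 10·11·2 + 1·9·4 + 10·7·7 + 9·2·8 = 890 ≡ 6.
  α_i^2 mod 13 = [9, 4, 3, 10, 4].
  S_2 = Σ v_i α_i^2 r_i = 9·9·0 + 10·4·2 + 1·3·4 + 10·10·7 + 9·4·8 = 1080 ≡ 1.
  S = (10, 6, 1) ≠ 0, so r is not a codeword (an error is present).
Step 3: locate the error. For a single error e at position i, S_ℓ = v_i·e·α_i^ℓ, so α_err = S_1/S_0.
  S_0^{−1} = 10^{−1} = 4 (mod 13), so α_err = 6·4 = 24 ≡ 11 = α_2. Error position i = 2.
  Consistency check: S_2/S_1 = 1·11 = 11 ≡ 11 = α_err ✓ (single-error assumption holds).
Step 4: error magnitude e = S_0/v_2 = S_0·∏_{j≠2}(α_2 − α_j) = 10·4 = 40 ≡ 1 (mod 13).
Step 5: correct position 2: c_2 = r_2 − e = 2 − 1 ≡ 1 (mod 13). Hence c = [0, 1, 4, 7, 8].
  Check: interpolating c through the α_i gives m(x) = 11 + 5·x (degree < 2) with m(α_i) = c_i for every i, so c is indeed a codeword.


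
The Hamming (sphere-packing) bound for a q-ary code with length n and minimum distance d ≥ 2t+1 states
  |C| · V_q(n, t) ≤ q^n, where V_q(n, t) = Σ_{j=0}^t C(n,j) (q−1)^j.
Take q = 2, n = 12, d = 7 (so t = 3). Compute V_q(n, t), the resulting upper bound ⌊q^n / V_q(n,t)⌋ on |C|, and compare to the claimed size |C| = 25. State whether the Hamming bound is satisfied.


V_q(n, t) = 299, q^n = 4096, Hamming bound = 13, |C| = 25 > bound (violated).

Step 1: Compute V_q(n, t) = Σ_{j=0}^3 C(n, j) (q−1)^j.
  j = 0: C(12,0)·(1)^0 = 1·1 = 1.
  j = 1: C(12,1)·(1)^1 = 12·1 = 12.
  j = 2: C(12,2)·(1)^2 = 66·1 = 66.
  j = 3: C(12,3)·(1)^3 = 220·1 = 220.
  V_q(n, t) = 1 + 12 + 66 + 220 = 299.
Step 2: q^n = 2^12 = 4096.
Step 3: Hamming bound ⌊q^n / V_q(n,t)⌋ = ⌊4096/299⌋ = 13.
Step 4: Compare |C| = 25 to 13: violated.
The claimed |C| lies above the Hamming bound, so no 2-ary code of length 12 with d ≥ 7 can have 25 codewords.


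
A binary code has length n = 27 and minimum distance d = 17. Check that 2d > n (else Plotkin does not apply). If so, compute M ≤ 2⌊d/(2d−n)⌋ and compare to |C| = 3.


Plotkin bound M ≤ 4; given |C| = 3 ≤ bound (satisfied).

Check applicability: 2d = 34, n = 27.
2d − n = 7 > 0, so Plotkin applies.
Compute d/(2d−n) = 17/7 ≈ 2.4286.
⌊d/(2d−n)⌋ = 2.
Plotkin bound: M ≤ 2·2 = 4.
Given |C| = 3, check: satisfied.
This |C| is below the Plotkin bound.


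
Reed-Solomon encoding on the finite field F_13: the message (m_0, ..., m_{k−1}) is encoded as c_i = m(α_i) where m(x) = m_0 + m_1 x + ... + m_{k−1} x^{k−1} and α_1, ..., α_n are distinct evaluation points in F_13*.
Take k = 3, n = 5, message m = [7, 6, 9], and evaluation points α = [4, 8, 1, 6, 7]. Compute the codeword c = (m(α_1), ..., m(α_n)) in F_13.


c = [6, 7, 9, 3, 9]

Message polynomial: m(x) = 7 + 6·x + 9·x^2 (mod 13).
For each evaluation point α_i, compute m(α_i) mod 13:
  α_1 = 4: Horner steps 9 → 3 → 6, so m(4) = 6.
  α_2 = 8: Horner steps 9 → 0 → 7, so m(8) = 7.
  α_3 = 1: Horner steps 9 → 2 → 9, so m(1) = 9.
  α_4 = 6: Horner steps 9 → 8 → 3, so m(6) = 3.
  α_5 = 7: Horner steps 9 → 4 → 9, so m(7) = 9.
Codeword c = [6, 7, 9, 3, 9] ∈ F_13^5.


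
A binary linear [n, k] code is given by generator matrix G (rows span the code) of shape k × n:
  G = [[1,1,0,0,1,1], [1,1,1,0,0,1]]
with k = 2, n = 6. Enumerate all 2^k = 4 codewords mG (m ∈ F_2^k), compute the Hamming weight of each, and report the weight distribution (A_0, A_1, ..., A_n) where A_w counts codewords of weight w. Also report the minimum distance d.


Weight distribution: A_0 = 1, A_2 = 1, A_4 = 2. Minimum distance d = 2.

Enumerate all 2^2 = 4 messages m ∈ F_2^2.
For each, compute codeword c = mG in F_2^6, then tally its weight.
  m = 00 → c = 000000, weight = 0.
  m = 10 → c = 110011, weight = 4.
  m = 01 → c = 111001, weight = 4.
  m = 11 → c = 001010, weight = 2.
Tally weights:
  weight 0: 1 codewords.
  weight 2: 1 codewords.
  weight 4: 2 codewords.
Minimum distance d = smallest w > 0 with A_w > 0 = 2.
Sanity: Σ A_w = 4 = 2^2 = 4 ✓.


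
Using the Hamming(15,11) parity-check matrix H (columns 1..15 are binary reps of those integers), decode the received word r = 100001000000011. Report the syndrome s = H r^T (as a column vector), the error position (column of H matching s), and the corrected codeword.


s = (0, 1, 1, 0)^T, error position = 6, corrected codeword c = 100000000000011

Compute s = H r^T mod 2 one row at a time:
  s_1 = 0 + 0 + 0 + 0 + 0 + 0 + 1 + 1 = 2 ≡ 0 (mod 2).
  s_2 = 0 + 0 + 1 + 0 + 0 + 0 + 1 + 1 = 3 ≡ 1 (mod 2).
  s_3 = 0 + 0 + 1 + 0 + 0 + 0 + 1 + 1 = 3 ≡ 1 (mod 2).
  s_4 = 1 + 0 + 0 + 0 + 0 + 0 + 0 + 1 = 2 ≡ 0 (mod 2).
s = (0, 1, 1, 0)^T — this equals column 6 of H (binary 0110), so error is at position 6.
Correct: flip bit 6 of r = 100001000000011 to get c = 100000000000011.


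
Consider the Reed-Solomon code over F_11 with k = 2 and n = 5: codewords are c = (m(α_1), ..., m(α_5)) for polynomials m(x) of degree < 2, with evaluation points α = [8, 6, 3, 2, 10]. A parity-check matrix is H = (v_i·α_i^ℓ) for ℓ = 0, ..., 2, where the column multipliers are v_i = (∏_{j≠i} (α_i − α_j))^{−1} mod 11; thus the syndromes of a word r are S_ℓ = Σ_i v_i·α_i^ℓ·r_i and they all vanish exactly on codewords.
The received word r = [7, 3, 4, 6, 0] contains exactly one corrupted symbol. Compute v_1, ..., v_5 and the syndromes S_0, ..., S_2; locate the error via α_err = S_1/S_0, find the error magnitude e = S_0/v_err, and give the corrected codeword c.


S = (8, 2, 6), error at position 3, error magnitude e = 7, c = [7, 3, 8, 6, 0].

Step 1: column multipliers v_i = (∏_{j≠i}(α_i − α_j))^{−1} mod 11.
  i = 1 (α = 8): (8−6)(8−3)(8−2)(8−10) = 2·5·6·(−2) = −120 ≡ 1, so v_1 = 1^{−1} = 1 (mod 11).
  i = 2 (α = 6): (6−8)(6−3)(6−2)(6−10) = (−2)·3·4·(−4) = 96 ≡ 8, so v_2 = 8^{−1} = 7 (mod 11).
  i = 3 (α = 3): (3−8)(3−6)(3−2)(3−10) = (−5)·(−3)·1·(−7) = −105 ≡ 5, so v_3 = 5^{−1} = 9 (mod 11).
  i = 4 (α = 2): (2−8)(2−6)(2−3)(2−10) = (−6)·(−4)·(−1)·(−8) = 192 ≡ 5, so v_4 = 5^{−1} = 9 (mod 11).
  i = 5 (α = 10): (10−8)(10−6)(10−3)(10−2) = 2·4·7·8 = 448 ≡ 8, so v_5 = 8^{−1} = 7 (mod 11).
  v = [1, 7, 9, 9, 7].
Step 2: syndromes of r = [7, 3, 4, 6, 0] (all sums mod 11).
  S_0 = Σ v_i r_i = 1·7 + 7·3 + 9·4 + 9·6 + 7·0 = 118 ≡ 8.
  S_1 = Σ v_i α_i r_i = 1·8·7 + 7·6·3 + 9·3·4 + 9·2·6 + 7·10·0 = 398 ≡ 2.
  α_i^2 mod 11 = [9, 3, 9, 4, 1].
  S_2 = Σ v_i α_i^2 r_i = 1·9·7 + 7·3·3 + 9·9·4 + 9·4·6 + 7·1·0 = 666 ≡ 6.
  S = (8, 2, 6) ≠ 0, so r is not a codeword (an error is present).
Step 3: locate the error. For a single error e at position i, S_ℓ = v_i·e·α_i^ℓ, so α_err = S_1/S_0.
  S_0^{−1} = 8^{−1} = 7 (mod 11), so α_err = 2·7 = 14 ≡ 3 = α_3. Error position i = 3.
  Consistency check: S_2/S_1 = 6·6 = 36 ≡ 3 = α_err ✓ (single-error assumption holds).
Step 4: error magnitude e = S_0/v_3 = S_0·∏_{j≠3}(α_3 − α_j) = 8·5 = 40 ≡ 7 (mod 11).
Step 5: correct position 3: c_3 = r_3 − e = 4 − 7 ≡ 8 (mod 11). Hence c = [7, 3, 8, 6, 0].
  Check: interpolating c through the α_i gives m(x) = 2 + 2·x (degree < 2) with m(α_i) = c_i for every i, so c is indeed a codeword.


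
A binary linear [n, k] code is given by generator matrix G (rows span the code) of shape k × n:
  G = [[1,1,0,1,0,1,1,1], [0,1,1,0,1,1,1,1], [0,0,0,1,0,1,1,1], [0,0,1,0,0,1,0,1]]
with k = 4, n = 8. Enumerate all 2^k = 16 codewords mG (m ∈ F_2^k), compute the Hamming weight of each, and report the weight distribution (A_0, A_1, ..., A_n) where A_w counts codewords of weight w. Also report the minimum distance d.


Weight distribution: A_0 = 1, A_2 = 1, A_3 = 4, A_4 = 3, A_5 = 4, A_6 = 3. Minimum distance d = 2.

Enumerate all 2^4 = 16 messages m ∈ F_2^4.
For each, compute codeword c = mG in F_2^8, then tally its weight.
  m = 0000 → c = 00000000, weight = 0.
  m = 1000 → c = 11010111, weight = 6.
  m = 0100 → c = 01101111, weight = 6.
  m = 1100 → c = 10111000, weight = 4.
  m = 0010 → c = 00010111, weight = 4.
  m = 1010 → c = 11000000, weight = 2.
  m = 0110 → c = 01111000, weight = 4.
  m = 1110 → c = 10101111, weight = 6.
  m = 0001 → c = 00100101, weight = 3.
  m = 1001 → c = 11110010, weight = 5.
  m = 0101 → c = 01001010, weight = 3.
  m = 1101 → c = 10011101, weight = 5.
  m = 0011 → c = 00110010, weight = 3.
  m = 1011 → c = 11100101, weight = 5.
  m = 0111 → c = 01011101, weight = 5.
  m = 1111 → c = 10001010, weight = 3.
Tally weights:
  weight 0: 1 codewords.
  weight 2: 1 codewords.
  weight 3: 4 codewords.
  weight 4: 3 codewords.
  weight 5: 4 codewords.
  weight 6: 3 codewords.
Minimum distance d = smallest w > 0 with A_w > 0 = 2.
Sanity: Σ A_w = 16 = 2^4 = 16 ✓.


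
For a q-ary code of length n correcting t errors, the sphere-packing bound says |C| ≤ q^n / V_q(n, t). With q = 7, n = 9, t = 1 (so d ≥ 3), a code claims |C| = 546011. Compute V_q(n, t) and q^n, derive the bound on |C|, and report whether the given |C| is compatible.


V_q(n, t) = 55, q^n = 40353607, Hamming bound = 733701, |C| = 546011 ≤ bound (satisfied).

Step 1: Compute V_q(n, t) = Σ_{j=0}^1 C(n, j) (q−1)^j.
  j = 0: C(9,0)·(6)^0 = 1·1 = 1.
  j = 1: C(9,1)·(6)^1 = 9·6 = 54.
  V_q(n, t) = 1 + 54 = 55.
Step 2: q^n = 7^9 = 40353607.
Step 3: Hamming bound ⌊q^n / V_q(n,t)⌋ = ⌊40353607/55⌋ = 733701.
Step 4: Compare |C| = 546011 to 733701: satisfied.
The claimed |C| lies below the Hamming bound.


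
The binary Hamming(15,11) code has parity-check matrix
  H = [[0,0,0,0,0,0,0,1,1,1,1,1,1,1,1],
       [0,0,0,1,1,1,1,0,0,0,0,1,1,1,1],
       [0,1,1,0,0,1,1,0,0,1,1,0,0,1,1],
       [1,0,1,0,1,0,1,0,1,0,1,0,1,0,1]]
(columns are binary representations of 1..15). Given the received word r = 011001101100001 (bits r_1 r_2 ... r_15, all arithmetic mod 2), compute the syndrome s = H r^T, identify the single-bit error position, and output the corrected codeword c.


s = (1, 1, 0, 0)^T, error position = 12, corrected codeword c = 011001101101001

Compute s = H r^T mod 2 one row at a time:
  s_1 = 0 + 1 + 1 + 0 + 0 + 0 + 0 + 1 = 3 ≡ 1 (mod 2).
  s_2 = 0 + 0 + 1 + 1 + 0 + 0 + 0 + 1 = 3 ≡ 1 (mod 2).
  s_3 = 1 + 1 + 1 + 1 + 1 + 0 + 0 + 1 = 6 ≡ 0 (mod 2).
  s_4 = 0 + 1 + 0 + 1 + 1 + 0 + 0 + 1 = 4 ≡ 0 (mod 2).
s = (1, 1, 0, 0)^T — this equals column 12 of H (binary 1100), so error is at position 12.
Correct: flip bit 12 of r = 011001101100001 to get c = 011001101101001.


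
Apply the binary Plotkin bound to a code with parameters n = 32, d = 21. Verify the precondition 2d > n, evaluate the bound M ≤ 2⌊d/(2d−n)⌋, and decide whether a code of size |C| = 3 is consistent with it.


Plotkin bound M ≤ 4; given |C| = 3 ≤ bound (satisfied).

Check applicability: 2d = 42, n = 32.
2d − n = 10 > 0, so Plotkin applies.
Compute d/(2d−n) = 21/10 ≈ 2.1000.
⌊d/(2d−n)⌋ = 2.
Plotkin bound: M ≤ 2·2 = 4.
Given |C| = 3, check: satisfied.
This |C| is below the Plotkin bound.


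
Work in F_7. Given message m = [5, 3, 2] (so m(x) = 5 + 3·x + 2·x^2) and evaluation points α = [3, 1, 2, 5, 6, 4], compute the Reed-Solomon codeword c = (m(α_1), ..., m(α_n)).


c = [4, 3, 5, 0, 4, 0]

Message polynomial: m(x) = 5 + 3·x + 2·x^2 (mod 7).
For each evaluation point α_i, compute m(α_i) mod 7:
  α_1 = 3: Horner steps 2 → 2 → 4, so m(3) = 4.
  α_2 = 1: Horner steps 2 → 5 → 3, so m(1) = 3.
  α_3 = 2: Horner steps 2 → 0 → 5, so m(2) = 5.
  α_4 = 5: Horner steps 2 → 6 → 0, so m(5) = 0.
  α_5 = 6: Horner steps 2 → 1 → 4, so m(6) = 4.
  α_6 = 4: Horner steps 2 → 4 → 0, so m(4) = 0.
Codeword c = [4, 3, 5, 0, 4, 0] ∈ F_7^6.


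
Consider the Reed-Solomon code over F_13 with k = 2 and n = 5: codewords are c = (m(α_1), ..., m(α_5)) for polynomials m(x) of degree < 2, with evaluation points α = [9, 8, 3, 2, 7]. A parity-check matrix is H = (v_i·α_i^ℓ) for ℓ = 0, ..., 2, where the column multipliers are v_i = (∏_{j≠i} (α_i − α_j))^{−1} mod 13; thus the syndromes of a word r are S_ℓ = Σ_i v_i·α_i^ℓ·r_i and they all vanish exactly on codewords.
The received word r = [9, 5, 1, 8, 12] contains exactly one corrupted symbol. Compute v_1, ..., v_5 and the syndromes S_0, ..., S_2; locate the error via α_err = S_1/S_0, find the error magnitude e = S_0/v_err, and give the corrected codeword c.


S = (4, 10, 12), error at position 1, error magnitude e = 11, c = [11, 5, 1, 8, 12].

Step 1: column multipliers v_i = (∏_{j≠i}(α_i − α_j))^{−1} mod 13.
  i = 1 (α = 9): (9−8)(9−3)(9−2)(9−7) = 1·6·7·2 = 84 ≡ 6, so v_1 = 6^{−1} = 11 (mod 13).
  i = 2 (α = 8): (8−9)(8−3)(8−2)(8−7) = (−1)·5·6·1 = −30 ≡ 9, so v_2 = 9^{−1} = 3 (mod 13).
  i = 3 (α = 3): (3−9)(3−8)(3−2)(3−7) = (−6)·(−5)·1·(−4) = −120 ≡ 10, so v_3 = 10^{−1} = 4 (mod 13).
  i = 4 (α = 2): (2−9)(2−8)(2−3)(2−7) = (−7)·(−6)·(−1)·(−5) = 210 ≡ 2, so v_4 = 2^{−1} = 7 (mod 13).
  i = 5 (α = 7): (7−9)(7−8)(7−3)(7−2) = (−2)·(−1)·4·5 = 40 ≡ 1, so v_5 = 1^{−1} = 1 (mod 13).
  v = [11, 3, 4, 7, 1].
Step 2: syndromes of r = [9, 5, 1, 8, 12] (all sums mod 13).
  S_0 = Σ v_i r_i = 11·9 + 3·5 + 4·1 + 7·8 + 1·12 = 186 ≡ 4.
  S_1 = Σ v_i α_i r_i = 11·9·9 + 3·8·5 + 4·3·1 + 7·2·8 + 1·7·12 = 1219 ≡ 10.
  α_i^2 mod 13 = [3, 12, 9, 4, 10].
  S_2 = Σ v_i α_i^2 r_i = 11·3·9 + 3·12·5 + 4·9·1 + 7·4·8 + 1·10·12 = 857 ≡ 12.
  S = (4, 10, 12) ≠ 0, so r is not a codeword (an error is present).
Step 3: locate the error. For a single error e at position i, S_ℓ = v_i·e·α_i^ℓ, so α_err = S_1/S_0.
  S_0^{−1} = 4^{−1} = 10 (mod 13), so α_err = 10·10 = 100 ≡ 9 = α_1. Error position i = 1.
  Consistency check: S_2/S_1 = 12·4 = 48 ≡ 9 = α_err ✓ (single-error assumption holds).
Step 4: error magnitude e = S_0/v_1 = S_0·∏_{j≠1}(α_1 − α_j) = 4·6 = 24 ≡ 11 (mod 13).
Step 5: correct position 1: c_1 = r_1 − e = 9 − 11 ≡ 11 (mod 13). Hence c = [11, 5, 1, 8, 12].
  Check: interpolating c through the α_i gives m(x) = 9 + 6·x (degree < 2) with m(α_i) = c_i for every i, so c is indeed a codeword.


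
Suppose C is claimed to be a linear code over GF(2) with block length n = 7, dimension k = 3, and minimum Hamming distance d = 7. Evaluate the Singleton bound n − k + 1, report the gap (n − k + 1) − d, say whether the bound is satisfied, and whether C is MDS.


Singleton RHS = n − k + 1 = 5, slack = -2, bound violated (no such code; not MDS).

Singleton bound: d ≤ n − k + 1.
Here n = 7, k = 3, so n − k + 1 = 5.
Given d = 7, check d ≤ 5: NO.
Slack = (n − k + 1) − d = -2.
The slack is negative: d = 7 exceeds n − k + 1 = 5 by 2, so the Singleton bound is violated and no linear [7, 3, 7]_2 code can exist. In particular it is not MDS (MDS requires d = n − k + 1 exactly).
Description: the claimed parameters are [7, 3, 7]_2; such a code would be impossible (violates the Singleton bound).


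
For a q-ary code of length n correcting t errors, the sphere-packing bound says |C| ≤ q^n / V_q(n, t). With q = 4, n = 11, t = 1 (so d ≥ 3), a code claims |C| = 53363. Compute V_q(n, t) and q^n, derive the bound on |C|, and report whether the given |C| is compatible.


V_q(n, t) = 34, q^n = 4194304, Hamming bound = 123361, |C| = 53363 ≤ bound (satisfied).

Step 1: Compute V_q(n, t) = Σ_{j=0}^1 C(n, j) (q−1)^j.
  j = 0: C(11,0)·(3)^0 = 1·1 = 1.
  j = 1: C(11,1)·(3)^1 = 11·3 = 33.
  V_q(n, t) = 1 + 33 = 34.
Step 2: q^n = 4^11 = 4194304.
Step 3: Hamming bound ⌊q^n / V_q(n,t)⌋ = ⌊4194304/34⌋ = 123361.
Step 4: Compare |C| = 53363 to 123361: satisfied.
The claimed |C| lies below the Hamming bound.


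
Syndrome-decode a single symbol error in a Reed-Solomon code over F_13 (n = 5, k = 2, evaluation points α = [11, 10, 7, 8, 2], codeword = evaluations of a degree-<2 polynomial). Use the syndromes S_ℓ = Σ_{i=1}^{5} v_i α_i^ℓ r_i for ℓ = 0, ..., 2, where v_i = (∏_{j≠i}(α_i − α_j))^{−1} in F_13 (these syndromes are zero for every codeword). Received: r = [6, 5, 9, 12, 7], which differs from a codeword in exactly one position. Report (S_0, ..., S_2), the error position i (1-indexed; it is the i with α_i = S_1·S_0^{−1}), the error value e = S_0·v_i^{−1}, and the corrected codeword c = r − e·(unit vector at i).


S = (6, 1, 11), error at position 1, error magnitude e = 11, c = [8, 5, 9, 12, 7].

Step 1: column multipliers v_i = (∏_{j≠i}(α_i − α_j))^{−1} mod 13.
  i = 1 (α = 11): (11−10)(11−7)(11−8)(11−2) = 1·4·3·9 = 108 ≡ 4, so v_1 = 4^{−1} = 10 (mod 13).
  i = 2 (α = 10): (10−11)(10−7)(10−8)(10−2) = (−1)·3·2·8 = −48 ≡ 4, so v_2 = 4^{−1} = 10 (mod 13).
  i = 3 (α = 7): (7−11)(7−10)(7−8)(7−2) = (−4)·(−3)·(−1)·5 = −60 ≡ 5, so v_3 = 5^{−1} = 8 (mod 13).
  i = 4 (α = 8): (8−11)(8−10)(8−7)(8−2) = (−3)·(−2)·1·6 = 36 ≡ 10, so v_4 = 10^{−1} = 4 (mod 13).
  i = 5 (α = 2): (2−11)(2−10)(2−7)(2−8) = (−9)·(−8)·(−5)·(−6) = 2160 ≡ 2, so v_5 = 2^{−1} = 7 (mod 13).
  v = [10, 10, 8, 4, 7].
Step 2: syndromes of r = [6, 5, 9, 12, 7] (all sums mod 13).
  S_0 = Σ v_i r_i = 10·6 + 10·5 + 8·9 + 4·12 + 7·7 = 279 ≡ 6.
  S_1 = Σ v_i α_i r_i = 10·11·6 + 10·10·5 + 8·7·9 + 4·8·12 + 7·2·7 = 2146 ≡ 1.
  α_i^2 mod 13 = [4, 9, 10, 12, 4].
  S_2 = Σ v_i α_i^2 r_i = 10·4·6 + 10·9·5 + 8·10·9 + 4·12·12 + 7·4·7 = 2182 ≡ 11.
  S = (6, 1, 11) ≠ 0, so r is not a codeword (an error is present).
Step 3: locate the error. For a single error e at position i, S_ℓ = v_i·e·α_i^ℓ, so α_err = S_1/S_0.
  S_0^{−1} = 6^{−1} = 11 (mod 13), so α_err = 1·11 = 11 ≡ 11 = α_1. Error position i = 1.
  Consistency check: S_2/S_1 = 11·1 = 11 ≡ 11 = α_err ✓ (single-error assumption holds).
Step 4: error magnitude e = S_0/v_1 = S_0·∏_{j≠1}(α_1 − α_j) = 6·4 = 24 ≡ 11 (mod 13).
Step 5: correct position 1: c_1 = r_1 − e = 6 − 11 ≡ 8 (mod 13). Hence c = [8, 5, 9, 12, 7].
  Check: interpolating c through the α_i gives m(x) = 1 + 3·x (degree < 2) with m(α_i) = c_i for every i, so c is indeed a codeword.


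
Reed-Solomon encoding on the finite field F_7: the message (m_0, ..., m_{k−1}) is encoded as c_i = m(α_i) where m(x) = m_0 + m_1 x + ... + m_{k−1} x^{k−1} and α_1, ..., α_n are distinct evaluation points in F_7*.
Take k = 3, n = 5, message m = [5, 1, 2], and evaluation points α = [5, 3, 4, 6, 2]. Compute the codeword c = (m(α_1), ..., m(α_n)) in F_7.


c = [4, 5, 6, 6, 1]

Message polynomial: m(x) = 5 + 1·x + 2·x^2 (mod 7).
For each evaluation point α_i, compute m(α_i) mod 7:
  α_1 = 5: Horner steps 2 → 4 → 4, so m(5) = 4.
  α_2 = 3: Horner steps 2 → 0 → 5, so m(3) = 5.
  α_3 = 4: Horner steps 2 → 2 → 6, so m(4) = 6.
  α_4 = 6: Horner steps 2 → 6 → 6, so m(6) = 6.
  α_5 = 2: Horner steps 2 → 5 → 1, so m(2) = 1.
Codeword c = [4, 5, 6, 6, 1] ∈ F_7^5.


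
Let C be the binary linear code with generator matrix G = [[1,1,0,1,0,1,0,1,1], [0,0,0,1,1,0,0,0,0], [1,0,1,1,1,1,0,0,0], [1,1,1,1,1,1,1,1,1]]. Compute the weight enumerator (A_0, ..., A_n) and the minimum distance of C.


Weight distribution: A_0 = 1, A_2 = 1, A_3 = 3, A_4 = 3, A_5 = 3, A_6 = 3, A_7 = 1, A_9 = 1. Minimum distance d = 2.

Enumerate all 2^4 = 16 messages m ∈ F_2^4.
For each, compute codeword c = mG in F_2^9, then tally its weight.
  m = 0000 → c = 000000000, weight = 0.
  m = 1000 → c = 110101011, weight = 6.
  m = 0100 → c = 000110000, weight = 2.
  m = 1100 → c = 110011011, weight = 6.
  m = 0010 → c = 101111000, weight = 5.
  m = 1010 → c = 011010011, weight = 5.
  m = 0110 → c = 101001000, weight = 3.
  m = 1110 → c = 011100011, weight = 5.
  m = 0001 → c = 111111111, weight = 9.
  m = 1001 → c = 001010100, weight = 3.
  m = 0101 → c = 111001111, weight = 7.
  m = 1101 → c = 001100100, weight = 3.
  m = 0011 → c = 010000111, weight = 4.
  m = 1011 → c = 100101100, weight = 4.
  m = 0111 → c = 010110111, weight = 6.
  m = 1111 → c = 100011100, weight = 4.
Tally weights:
  weight 0: 1 codewords.
  weight 2: 1 codewords.
  weight 3: 3 codewords.
  weight 4: 3 codewords.
  weight 5: 3 codewords.
  weight 6: 3 codewords.
  weight 7: 1 codewords.
  weight 9: 1 codewords.
Minimum distance d = smallest w > 0 with A_w > 0 = 2.
Sanity: Σ A_w = 16 = 2^4 = 16 ✓.


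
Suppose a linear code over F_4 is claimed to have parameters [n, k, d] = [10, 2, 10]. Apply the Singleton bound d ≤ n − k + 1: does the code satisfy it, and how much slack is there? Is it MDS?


Singleton RHS = n − k + 1 = 9, slack = -1, bound violated (no such code; not MDS).

Singleton bound: d ≤ n − k + 1.
Here n = 10, k = 2, so n − k + 1 = 9.
Given d = 10, check d ≤ 9: NO.
Slack = (n − k + 1) − d = -1.
The slack is negative: d = 10 exceeds n − k + 1 = 9 by 1, so the Singleton bound is violated and no linear [10, 2, 10]_4 code can exist. In particular it is not MDS (MDS requires d = n − k + 1 exactly).
Description: the claimed parameters are [10, 2, 10]_4; such a code would be impossible (violates the Singleton bound).


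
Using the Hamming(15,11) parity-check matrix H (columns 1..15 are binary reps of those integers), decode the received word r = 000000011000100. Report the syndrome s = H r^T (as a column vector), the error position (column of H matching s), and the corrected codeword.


s = (1, 1, 0, 0)^T, error position = 12, corrected codeword c = 000000011001100

Compute s = H r^T mod 2 one row at a time:
  s_1 = 1 + 1 + 0 + 0 + 0 + 1 + 0 + 0 = 3 ≡ 1 (mod 2).
  s_2 = 0 + 0 + 0 + 0 + 0 + 1 + 0 + 0 = 1 ≡ 1 (mod 2).
  s_3 = 0 + 0 + 0 + 0 + 0 + 0 + 0 + 0 = 0 ≡ 0 (mod 2).
  s_4 = 0 + 0 + 0 + 0 + 1 + 0 + 1 + 0 = 2 ≡ 0 (mod 2).
s = (1, 1, 0, 0)^T — this equals column 12 of H (binary 1100), so error is at position 12.
Correct: flip bit 12 of r = 000000011000100 to get c = 000000011001100.


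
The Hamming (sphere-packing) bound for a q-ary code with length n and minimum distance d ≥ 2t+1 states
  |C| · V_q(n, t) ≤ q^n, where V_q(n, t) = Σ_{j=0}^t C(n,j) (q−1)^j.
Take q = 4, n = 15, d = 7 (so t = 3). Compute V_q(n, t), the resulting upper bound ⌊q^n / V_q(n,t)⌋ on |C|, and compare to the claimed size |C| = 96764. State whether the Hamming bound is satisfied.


V_q(n, t) = 13276, q^n = 1073741824, Hamming bound = 80878, |C| = 96764 > bound (violated).

Step 1: Compute V_q(n, t) = Σ_{j=0}^3 C(n, j) (q−1)^j.
  j = 0: C(15,0)·(3)^0 = 1·1 = 1.
  j = 1: C(15,1)·(3)^1 = 15·3 = 45.
  j = 2: C(15,2)·(3)^2 = 105·9 = 945.
  j = 3: C(15,3)·(3)^3 = 455·27 = 12285.
  V_q(n, t) = 1 + 45 + 945 + 12285 = 13276.
Step 2: q^n = 4^15 = 1073741824.
Step 3: Hamming bound ⌊q^n / V_q(n,t)⌋ = ⌊1073741824/13276⌋ = 80878.
Step 4: Compare |C| = 96764 to 80878: violated.
The claimed |C| lies above the Hamming bound, so no 4-ary code of length 15 with d ≥ 7 can have 96764 codewords.


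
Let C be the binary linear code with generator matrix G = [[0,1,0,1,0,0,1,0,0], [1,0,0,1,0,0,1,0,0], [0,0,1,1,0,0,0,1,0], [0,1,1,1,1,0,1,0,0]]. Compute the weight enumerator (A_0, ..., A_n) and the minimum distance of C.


Weight distribution: A_0 = 1, A_2 = 2, A_3 = 4, A_4 = 5, A_5 = 4. Minimum distance d = 2.

Enumerate all 2^4 = 16 messages m ∈ F_2^4.
For each, compute codeword c = mG in F_2^9, then tally its weight.
  m = 0000 → c = 000000000, weight = 0.
  m = 1000 → c = 010100100, weight = 3.
  m = 0100 → c = 100100100, weight = 3.
  m = 1100 → c = 110000000, weight = 2.
  m = 0010 → c = 001100010, weight = 3.
  m = 1010 → c = 011000110, weight = 4.
  m = 0110 → c = 101000110, weight = 4.
  m = 1110 → c = 111100010, weight = 5.
  m = 0001 → c = 011110100, weight = 5.
  m = 1001 → c = 001010000, weight = 2.
  m = 0101 → c = 111010000, weight = 4.
  m = 1101 → c = 101110100, weight = 5.
  m = 0011 → c = 010010110, weight = 4.
  m = 1011 → c = 000110010, weight = 3.
  m = 0111 → c = 110110010, weight = 5.
  m = 1111 → c = 100010110, weight = 4.
Tally weights:
  weight 0: 1 codewords.
  weight 2: 2 codewords.
  weight 3: 4 codewords.
  weight 4: 5 codewords.
  weight 5: 4 codewords.
Minimum distance d = smallest w > 0 with A_w > 0 = 2.
Sanity: Σ A_w = 16 = 2^4 = 16 ✓.


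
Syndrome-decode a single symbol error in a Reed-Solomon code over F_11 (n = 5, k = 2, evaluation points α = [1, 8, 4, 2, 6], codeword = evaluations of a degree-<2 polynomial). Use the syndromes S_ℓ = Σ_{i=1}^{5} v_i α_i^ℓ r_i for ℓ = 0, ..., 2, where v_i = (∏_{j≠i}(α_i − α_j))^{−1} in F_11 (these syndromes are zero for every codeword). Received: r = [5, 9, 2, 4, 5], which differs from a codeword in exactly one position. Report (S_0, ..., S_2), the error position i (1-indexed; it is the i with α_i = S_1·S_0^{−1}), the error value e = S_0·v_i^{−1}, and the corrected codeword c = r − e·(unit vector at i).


S = (2, 1, 6), error at position 5, error magnitude e = 5, c = [5, 9, 2, 4, 0].

Step 1: column multipliers v_i = (∏_{j≠i}(α_i − α_j))^{−1} mod 11.
  i = 1 (α = 1): (1−8)(1−4)(1−2)(1−6) = (−7)·(−3)·(−1)·(−5) = 105 ≡ 6, so v_1 = 6^{−1} = 2 (mod 11).
  i = 2 (α = 8): (8−1)(8−4)(8−2)(8−6) = 7·4·6·2 = 336 ≡ 6, so v_2 = 6^{−1} = 2 (mod 11).
  i = 3 (α = 4): (4−1)(4−8)(4−2)(4−6) = 3·(−4)·2·(−2) = 48 ≡ 4, so v_3 = 4^{−1} = 3 (mod 11).
  i = 4 (α = 2): (2−1)(2−8)(2−4)(2−6) = 1·(−6)·(−2)·(−4) = −48 ≡ 7, so v_4 = 7^{−1} = 8 (mod 11).
  i = 5 (α = 6): (6−1)(6−8)(6−4)(6−2) = 5·(−2)·2·4 = −80 ≡ 8, so v_5 = 8^{−1} = 7 (mod 11).
  v = [2, 2, 3, 8, 7].
Step 2: syndromes of r = [5, 9, 2, 4, 5] (all sums mod 11).
  S_0 = Σ v_i r_i = 2·5 + 2·9 + 3·2 + 8·4 + 7·5 = 101 ≡ 2.
  S_1 = Σ v_i α_i r_i = 2·1·5 + 2·8·9 + 3·4·2 + 8·2·4 + 7·6·5 = 452 ≡ 1.
  α_i^2 mod 11 = [1, 9, 5, 4, 3].
  S_2 = Σ v_i α_i^2 r_i = 2·1·5 + 2·9·9 + 3·5·2 + 8·4·4 + 7·3·5 = 435 ≡ 6.
  S = (2, 1, 6) ≠ 0, so r is not a codeword (an error is present).
Step 3: locate the error. For a single error e at position i, S_ℓ = v_i·e·α_i^ℓ, so α_err = S_1/S_0.
  S_0^{−1} = 2^{−1} = 6 (mod 11), so α_err = 1·6 = 6 ≡ 6 = α_5. Error position i = 5.
  Consistency check: S_2/S_1 = 6·1 = 6 ≡ 6 = α_err ✓ (single-error assumption holds).
Step 4: error magnitude e = S_0/v_5 = S_0·∏_{j≠5}(α_5 − α_j) = 2·8 = 16 ≡ 5 (mod 11).
Step 5: correct position 5: c_5 = r_5 − e = 5 − 5 ≡ 0 (mod 11). Hence c = [5, 9, 2, 4, 0].
  Check: interpolating c through the α_i gives m(x) = 6 + 10·x (degree < 2) with m(α_i) = c_i for every i, so c is indeed a codeword.


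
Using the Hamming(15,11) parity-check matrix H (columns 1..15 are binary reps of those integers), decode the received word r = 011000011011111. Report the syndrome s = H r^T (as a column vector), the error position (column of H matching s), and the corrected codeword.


s = (1, 0, 1, 1)^T, error position = 11, corrected codeword c = 011000011001111

Compute s = H r^T mod 2 one row at a time:
  s_1 = 1 + 1 + 0 + 1 + 1 + 1 + 1 + 1 = 7 ≡ 1 (mod 2).
  s_2 = 0 + 0 + 0 + 0 + 1 + 1 + 1 + 1 = 4 ≡ 0 (mod 2).
  s_3 = 1 + 1 + 0 + 0 + 0 + 1 + 1 + 1 = 5 ≡ 1 (mod 2).
  s_4 = 0 + 1 + 0 + 0 + 1 + 1 + 1 + 1 = 5 ≡ 1 (mod 2).
s = (1, 0, 1, 1)^T — this equals column 11 of H (binary 1011), so error is at position 11.
Correct: flip bit 11 of r = 011000011011111 to get c = 011000011001111.


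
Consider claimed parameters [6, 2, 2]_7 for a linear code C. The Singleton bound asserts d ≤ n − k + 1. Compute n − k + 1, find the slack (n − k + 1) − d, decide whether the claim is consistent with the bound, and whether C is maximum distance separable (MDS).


Singleton RHS = n − k + 1 = 5, slack = 3, bound satisfied, not MDS.

Singleton bound: d ≤ n − k + 1.
Here n = 6, k = 2, so n − k + 1 = 5.
Given d = 2, check d ≤ 5: YES.
Slack = (n − k + 1) − d = 3.
The code is NOT MDS (slack = 3 > 0).
Description: the claimed parameters are [6, 2, 2]_7; such a code would be non-MDS.


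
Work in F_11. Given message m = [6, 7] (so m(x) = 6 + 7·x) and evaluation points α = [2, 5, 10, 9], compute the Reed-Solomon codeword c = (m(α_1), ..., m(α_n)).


c = [9, 8, 10, 3]

Message polynomial: m(x) = 6 + 7·x (mod 11).
For each evaluation point α_i, compute m(α_i) mod 11:
  α_1 = 2: Horner steps 7 → 9, so m(2) = 9.
  α_2 = 5: Horner steps 7 → 8, so m(5) = 8.
  α_3 = 10: Horner steps 7 → 10, so m(10) = 10.
  α_4 = 9: Horner steps 7 → 3, so m(9) = 3.
Codeword c = [9, 8, 10, 3] ∈ F_11^4.
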